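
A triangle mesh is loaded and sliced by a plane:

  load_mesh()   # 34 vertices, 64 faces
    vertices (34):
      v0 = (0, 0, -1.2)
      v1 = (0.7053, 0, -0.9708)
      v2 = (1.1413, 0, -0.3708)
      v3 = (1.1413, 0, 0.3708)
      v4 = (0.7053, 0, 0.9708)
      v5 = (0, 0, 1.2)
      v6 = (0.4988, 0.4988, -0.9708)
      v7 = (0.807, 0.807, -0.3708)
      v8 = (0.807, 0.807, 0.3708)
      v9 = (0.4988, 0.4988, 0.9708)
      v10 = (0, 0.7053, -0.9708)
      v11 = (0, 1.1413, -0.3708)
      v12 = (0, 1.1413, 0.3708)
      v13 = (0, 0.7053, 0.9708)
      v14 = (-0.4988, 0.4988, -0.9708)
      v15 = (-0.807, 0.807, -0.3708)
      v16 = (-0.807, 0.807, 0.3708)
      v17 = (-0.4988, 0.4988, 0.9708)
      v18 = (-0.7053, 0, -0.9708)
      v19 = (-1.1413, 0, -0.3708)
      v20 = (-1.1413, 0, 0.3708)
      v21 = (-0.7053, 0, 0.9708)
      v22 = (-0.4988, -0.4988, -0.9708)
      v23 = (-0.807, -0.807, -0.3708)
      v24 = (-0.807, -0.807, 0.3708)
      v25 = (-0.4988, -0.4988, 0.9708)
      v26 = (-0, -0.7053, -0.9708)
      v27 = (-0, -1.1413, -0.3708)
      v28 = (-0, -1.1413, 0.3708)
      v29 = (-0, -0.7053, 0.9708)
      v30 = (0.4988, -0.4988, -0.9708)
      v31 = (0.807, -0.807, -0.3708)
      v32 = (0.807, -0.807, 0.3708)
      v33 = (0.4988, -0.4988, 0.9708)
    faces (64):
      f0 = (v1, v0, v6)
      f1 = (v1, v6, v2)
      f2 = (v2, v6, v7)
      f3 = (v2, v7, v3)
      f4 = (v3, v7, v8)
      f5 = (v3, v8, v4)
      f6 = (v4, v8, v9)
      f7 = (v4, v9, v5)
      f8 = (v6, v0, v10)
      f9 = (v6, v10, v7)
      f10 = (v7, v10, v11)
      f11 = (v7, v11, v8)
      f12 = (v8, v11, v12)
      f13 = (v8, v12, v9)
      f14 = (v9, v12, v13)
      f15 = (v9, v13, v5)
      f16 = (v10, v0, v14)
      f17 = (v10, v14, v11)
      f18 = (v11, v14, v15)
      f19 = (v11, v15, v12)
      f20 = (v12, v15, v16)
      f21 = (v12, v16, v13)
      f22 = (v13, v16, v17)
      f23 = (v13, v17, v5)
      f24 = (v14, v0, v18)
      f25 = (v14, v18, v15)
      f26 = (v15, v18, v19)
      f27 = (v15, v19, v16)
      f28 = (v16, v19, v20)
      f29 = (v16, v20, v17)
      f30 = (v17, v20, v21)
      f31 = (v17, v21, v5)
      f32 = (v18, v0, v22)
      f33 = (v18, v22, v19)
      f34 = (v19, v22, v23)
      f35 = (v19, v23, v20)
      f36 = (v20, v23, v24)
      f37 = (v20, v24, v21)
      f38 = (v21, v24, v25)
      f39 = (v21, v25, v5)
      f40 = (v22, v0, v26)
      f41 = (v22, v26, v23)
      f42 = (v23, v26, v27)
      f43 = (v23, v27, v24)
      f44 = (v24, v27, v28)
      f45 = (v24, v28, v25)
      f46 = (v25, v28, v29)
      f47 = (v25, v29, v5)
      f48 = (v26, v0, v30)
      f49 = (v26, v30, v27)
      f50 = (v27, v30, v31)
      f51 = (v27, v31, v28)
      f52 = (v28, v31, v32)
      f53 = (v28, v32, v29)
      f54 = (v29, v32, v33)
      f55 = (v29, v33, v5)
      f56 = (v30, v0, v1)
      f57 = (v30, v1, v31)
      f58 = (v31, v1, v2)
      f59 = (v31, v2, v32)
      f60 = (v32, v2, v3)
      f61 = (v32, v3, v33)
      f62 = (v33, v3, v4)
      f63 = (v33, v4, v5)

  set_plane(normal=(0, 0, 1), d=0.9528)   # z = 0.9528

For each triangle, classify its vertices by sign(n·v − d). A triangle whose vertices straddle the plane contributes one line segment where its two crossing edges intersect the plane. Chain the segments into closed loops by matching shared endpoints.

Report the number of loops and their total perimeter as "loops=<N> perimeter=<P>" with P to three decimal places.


Straddling triangles (16 of 64):
  (v3,v8,v4) [--+] → (0.708351, 0.02421, 0.9528)–(0.71838, 0, 0.9528)  len=0.0262
  (v4,v8,v9) [+-+] → (0.708351, 0.02421, 0.9528)–(0.508046, 0.508046, 0.9528)  len=0.5237
  (v8,v12,v9) [--+] → (0.483836, 0.518075, 0.9528)–(0.508046, 0.508046, 0.9528)  len=0.0262
  (v9,v12,v13) [+-+] → (0.483836, 0.518075, 0.9528)–(0, 0.71838, 0.9528)  len=0.5237
  (v12,v16,v13) [--+] → (-0.02421, 0.708351, 0.9528)–(0, 0.71838, 0.9528)  len=0.0262
  (v13,v16,v17) [+-+] → (-0.02421, 0.708351, 0.9528)–(-0.508046, 0.508046, 0.9528)  len=0.5237
  (v16,v20,v17) [--+] → (-0.518075, 0.483836, 0.9528)–(-0.508046, 0.508046, 0.9528)  len=0.0262
  (v17,v20,v21) [+-+] → (-0.518075, 0.483836, 0.9528)–(-0.71838, 0, 0.9528)  len=0.5237
  (v20,v24,v21) [--+] → (-0.708351, -0.02421, 0.9528)–(-0.71838, 0, 0.9528)  len=0.0262
  (v21,v24,v25) [+-+] → (-0.708351, -0.02421, 0.9528)–(-0.508046, -0.508046, 0.9528)  len=0.5237
  (v24,v28,v25) [--+] → (-0.483836, -0.518075, 0.9528)–(-0.508046, -0.508046, 0.9528)  len=0.0262
  (v25,v28,v29) [+-+] → (-0.483836, -0.518075, 0.9528)–(0, -0.71838, 0.9528)  len=0.5237
  (v28,v32,v29) [--+] → (0.02421, -0.708351, 0.9528)–(0, -0.71838, 0.9528)  len=0.0262
  (v29,v32,v33) [+-+] → (0.02421, -0.708351, 0.9528)–(0.508046, -0.508046, 0.9528)  len=0.5237
  (v32,v3,v33) [--+] → (0.518075, -0.483836, 0.9528)–(0.508046, -0.508046, 0.9528)  len=0.0262
  (v33,v3,v4) [+-+] → (0.518075, -0.483836, 0.9528)–(0.71838, 0, 0.9528)  len=0.5237

Chained into 1 loop(s):
  loop 1: 16 segments, perimeter = 4.3989
Total perimeter = 4.399

loops=1 perimeter=4.399


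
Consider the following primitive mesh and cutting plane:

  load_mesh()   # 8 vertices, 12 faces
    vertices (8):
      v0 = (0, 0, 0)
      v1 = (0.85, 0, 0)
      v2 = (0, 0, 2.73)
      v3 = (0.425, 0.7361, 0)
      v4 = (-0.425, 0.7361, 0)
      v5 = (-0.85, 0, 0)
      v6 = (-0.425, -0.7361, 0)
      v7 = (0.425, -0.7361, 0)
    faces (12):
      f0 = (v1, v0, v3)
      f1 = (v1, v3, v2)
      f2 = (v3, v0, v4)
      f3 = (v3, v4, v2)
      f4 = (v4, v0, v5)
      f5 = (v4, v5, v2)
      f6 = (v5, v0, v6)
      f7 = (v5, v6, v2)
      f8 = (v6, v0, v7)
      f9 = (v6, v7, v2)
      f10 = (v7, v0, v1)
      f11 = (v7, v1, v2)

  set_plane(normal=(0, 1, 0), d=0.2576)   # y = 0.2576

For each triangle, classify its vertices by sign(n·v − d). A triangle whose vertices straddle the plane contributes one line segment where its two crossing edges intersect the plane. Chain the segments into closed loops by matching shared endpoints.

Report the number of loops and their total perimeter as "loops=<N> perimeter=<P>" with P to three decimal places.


Straddling triangles (6 of 12):
  (v1,v0,v3) [--+] → (0.14873, 0.2576, 0)–(0.70127, 0.2576, 0)  len=0.5525
  (v1,v3,v2) [-+-] → (0.70127, 0.2576, 0)–(0.14873, 0.2576, 1.77463)  len=1.8587
  (v3,v0,v4) [+-+] → (0.14873, 0.2576, 0)–(-0.14873, 0.2576, 0)  len=0.2975
  (v3,v4,v2) [++-] → (-0.14873, 0.2576, 1.77463)–(0.14873, 0.2576, 1.77463)  len=0.2975
  (v4,v0,v5) [+--] → (-0.14873, 0.2576, 0)–(-0.70127, 0.2576, 0)  len=0.5525
  (v4,v5,v2) [+--] → (-0.70127, 0.2576, 0)–(-0.14873, 0.2576, 1.77463)  len=1.8587

Chained into 1 loop(s):
  loop 1: 6 segments, perimeter = 5.4173
Total perimeter = 5.417

loops=1 perimeter=5.417


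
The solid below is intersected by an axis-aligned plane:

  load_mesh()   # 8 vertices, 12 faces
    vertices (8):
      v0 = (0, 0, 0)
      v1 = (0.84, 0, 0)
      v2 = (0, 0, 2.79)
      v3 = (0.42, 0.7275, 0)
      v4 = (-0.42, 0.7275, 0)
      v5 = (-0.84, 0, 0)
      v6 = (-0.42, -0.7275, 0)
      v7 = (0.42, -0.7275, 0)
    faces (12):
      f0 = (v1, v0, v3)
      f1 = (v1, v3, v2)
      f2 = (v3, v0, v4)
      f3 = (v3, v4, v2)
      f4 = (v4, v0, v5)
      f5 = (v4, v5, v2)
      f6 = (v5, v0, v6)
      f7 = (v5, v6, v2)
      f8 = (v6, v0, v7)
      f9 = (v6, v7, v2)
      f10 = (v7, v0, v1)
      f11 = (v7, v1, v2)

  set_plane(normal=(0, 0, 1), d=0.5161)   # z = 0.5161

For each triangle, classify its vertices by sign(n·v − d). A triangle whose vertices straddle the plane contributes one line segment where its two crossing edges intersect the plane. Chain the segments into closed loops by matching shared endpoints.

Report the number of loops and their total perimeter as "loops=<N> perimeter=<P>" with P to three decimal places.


loops=1 perimeter=4.108

Straddling triangles (6 of 12):
  (v1,v3,v2) [--+] → (0.342308, 0.592926, 0.5161)–(0.684615, 0, 0.5161)  len=0.6846
  (v3,v4,v2) [--+] → (-0.342308, 0.592926, 0.5161)–(0.342308, 0.592926, 0.5161)  len=0.6846
  (v4,v5,v2) [--+] → (-0.684615, 0, 0.5161)–(-0.342308, 0.592926, 0.5161)  len=0.6846
  (v5,v6,v2) [--+] → (-0.342308, -0.592926, 0.5161)–(-0.684615, 0, 0.5161)  len=0.6846
  (v6,v7,v2) [--+] → (0.342308, -0.592926, 0.5161)–(-0.342308, -0.592926, 0.5161)  len=0.6846
  (v7,v1,v2) [--+] → (0.684615, 0, 0.5161)–(0.342308, -0.592926, 0.5161)  len=0.6846

Chained into 1 loop(s):
  loop 1: 6 segments, perimeter = 4.1078
Total perimeter = 4.108


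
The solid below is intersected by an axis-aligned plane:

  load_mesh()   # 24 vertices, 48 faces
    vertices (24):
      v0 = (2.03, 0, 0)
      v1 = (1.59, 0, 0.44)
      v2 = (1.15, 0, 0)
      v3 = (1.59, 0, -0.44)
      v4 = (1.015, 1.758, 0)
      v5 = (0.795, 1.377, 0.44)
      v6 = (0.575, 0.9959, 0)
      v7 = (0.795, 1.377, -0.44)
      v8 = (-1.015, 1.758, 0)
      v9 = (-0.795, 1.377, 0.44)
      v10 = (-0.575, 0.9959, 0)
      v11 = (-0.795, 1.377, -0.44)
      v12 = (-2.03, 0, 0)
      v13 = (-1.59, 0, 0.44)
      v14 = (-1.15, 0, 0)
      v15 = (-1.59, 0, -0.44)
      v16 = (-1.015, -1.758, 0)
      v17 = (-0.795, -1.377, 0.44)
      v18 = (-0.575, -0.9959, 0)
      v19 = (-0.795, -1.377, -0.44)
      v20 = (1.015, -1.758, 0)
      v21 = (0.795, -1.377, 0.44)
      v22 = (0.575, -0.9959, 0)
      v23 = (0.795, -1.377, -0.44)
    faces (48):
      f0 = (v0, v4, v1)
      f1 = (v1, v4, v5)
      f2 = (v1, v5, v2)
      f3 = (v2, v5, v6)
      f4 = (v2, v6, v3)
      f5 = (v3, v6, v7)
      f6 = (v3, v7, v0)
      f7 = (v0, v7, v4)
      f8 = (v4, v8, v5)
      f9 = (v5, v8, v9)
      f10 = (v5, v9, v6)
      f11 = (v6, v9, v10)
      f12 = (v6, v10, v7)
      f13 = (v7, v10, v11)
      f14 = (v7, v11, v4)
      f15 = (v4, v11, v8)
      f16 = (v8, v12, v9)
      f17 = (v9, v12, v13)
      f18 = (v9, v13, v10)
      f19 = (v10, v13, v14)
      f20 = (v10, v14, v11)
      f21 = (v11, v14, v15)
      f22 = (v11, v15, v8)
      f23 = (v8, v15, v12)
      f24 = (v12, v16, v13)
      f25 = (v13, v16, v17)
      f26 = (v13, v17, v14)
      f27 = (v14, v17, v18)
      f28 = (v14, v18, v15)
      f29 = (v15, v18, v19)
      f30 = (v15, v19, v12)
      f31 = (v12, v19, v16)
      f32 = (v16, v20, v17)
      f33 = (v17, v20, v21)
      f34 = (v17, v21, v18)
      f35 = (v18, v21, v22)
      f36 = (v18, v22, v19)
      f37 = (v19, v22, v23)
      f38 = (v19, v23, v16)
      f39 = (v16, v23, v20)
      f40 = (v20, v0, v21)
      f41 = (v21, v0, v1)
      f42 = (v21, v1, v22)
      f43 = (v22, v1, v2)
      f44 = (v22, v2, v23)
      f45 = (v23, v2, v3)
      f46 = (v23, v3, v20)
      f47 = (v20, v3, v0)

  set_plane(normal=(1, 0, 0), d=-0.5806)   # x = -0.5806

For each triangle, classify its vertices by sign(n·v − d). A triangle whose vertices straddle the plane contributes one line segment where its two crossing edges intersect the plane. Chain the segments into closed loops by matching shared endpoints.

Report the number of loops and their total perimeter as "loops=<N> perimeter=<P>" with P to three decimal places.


loops=2 perimeter=4.687

Straddling triangles (20 of 48):
  (v4,v8,v5) [+-+] → (-0.5806, 1.758, 0)–(-0.5806, 1.66656, 0.1056)  len=0.1397
  (v5,v8,v9) [+--] → (-0.5806, 1.66656, 0.1056)–(-0.5806, 1.377, 0.44)  len=0.4423
  (v5,v9,v6) [+-+] → (-0.5806, 1.377, 0.44)–(-0.5806, 1.31736, 0.371142)  len=0.0911
  (v6,v9,v10) [+-+] → (-0.5806, 1.31736, 0.371142)–(-0.5806, 1.0056, 0.0112)  len=0.4762
  (v7,v10,v11) [++-] → (-0.5806, 1.0056, -0.0112)–(-0.5806, 1.377, -0.44)  len=0.5673
  (v7,v11,v4) [+-+] → (-0.5806, 1.377, -0.44)–(-0.5806, 1.42213, -0.387881)  len=0.0689
  (v4,v11,v8) [+--] → (-0.5806, 1.42213, -0.387881)–(-0.5806, 1.758, 0)  len=0.5131
  (v9,v13,v10) [--+] → (-0.5806, 0.990405, 0.00242759)–(-0.5806, 1.0056, 0.0112)  len=0.0175
  (v10,v13,v14) [+--] → (-0.5806, 0.990405, 0.00242759)–(-0.5806, 0.986201, 0)  len=0.0049
  (v10,v14,v11) [+--] → (-0.5806, 0.986201, 0)–(-0.5806, 1.0056, -0.0112)  len=0.0224
  (v14,v17,v18) [--+] → (-0.5806, -1.0056, 0.0112)–(-0.5806, -0.986201, 0)  len=0.0224
  (v14,v18,v15) [-+-] → (-0.5806, -0.986201, 0)–(-0.5806, -0.990405, -0.00242759)  len=0.0049
  (v15,v18,v19) [-+-] → (-0.5806, -0.990405, -0.00242759)–(-0.5806, -1.0056, -0.0112)  len=0.0175
  (v16,v20,v17) [-+-] → (-0.5806, -1.758, 0)–(-0.5806, -1.42213, 0.387881)  len=0.5131
  (v17,v20,v21) [-++] → (-0.5806, -1.42213, 0.387881)–(-0.5806, -1.377, 0.44)  len=0.0689
  (v17,v21,v18) [-++] → (-0.5806, -1.377, 0.44)–(-0.5806, -1.0056, 0.0112)  len=0.5673
  (v18,v22,v19) [++-] → (-0.5806, -1.31736, -0.371142)–(-0.5806, -1.0056, -0.0112)  len=0.4762
  (v19,v22,v23) [-++] → (-0.5806, -1.31736, -0.371142)–(-0.5806, -1.377, -0.44)  len=0.0911
  (v19,v23,v16) [-+-] → (-0.5806, -1.377, -0.44)–(-0.5806, -1.66656, -0.1056)  len=0.4423
  (v16,v23,v20) [-++] → (-0.5806, -1.66656, -0.1056)–(-0.5806, -1.758, 0)  len=0.1397

Chained into 2 loop(s):
  loop 1: 10 segments, perimeter = 2.3434
  loop 2: 10 segments, perimeter = 2.3434
Total perimeter = 4.687


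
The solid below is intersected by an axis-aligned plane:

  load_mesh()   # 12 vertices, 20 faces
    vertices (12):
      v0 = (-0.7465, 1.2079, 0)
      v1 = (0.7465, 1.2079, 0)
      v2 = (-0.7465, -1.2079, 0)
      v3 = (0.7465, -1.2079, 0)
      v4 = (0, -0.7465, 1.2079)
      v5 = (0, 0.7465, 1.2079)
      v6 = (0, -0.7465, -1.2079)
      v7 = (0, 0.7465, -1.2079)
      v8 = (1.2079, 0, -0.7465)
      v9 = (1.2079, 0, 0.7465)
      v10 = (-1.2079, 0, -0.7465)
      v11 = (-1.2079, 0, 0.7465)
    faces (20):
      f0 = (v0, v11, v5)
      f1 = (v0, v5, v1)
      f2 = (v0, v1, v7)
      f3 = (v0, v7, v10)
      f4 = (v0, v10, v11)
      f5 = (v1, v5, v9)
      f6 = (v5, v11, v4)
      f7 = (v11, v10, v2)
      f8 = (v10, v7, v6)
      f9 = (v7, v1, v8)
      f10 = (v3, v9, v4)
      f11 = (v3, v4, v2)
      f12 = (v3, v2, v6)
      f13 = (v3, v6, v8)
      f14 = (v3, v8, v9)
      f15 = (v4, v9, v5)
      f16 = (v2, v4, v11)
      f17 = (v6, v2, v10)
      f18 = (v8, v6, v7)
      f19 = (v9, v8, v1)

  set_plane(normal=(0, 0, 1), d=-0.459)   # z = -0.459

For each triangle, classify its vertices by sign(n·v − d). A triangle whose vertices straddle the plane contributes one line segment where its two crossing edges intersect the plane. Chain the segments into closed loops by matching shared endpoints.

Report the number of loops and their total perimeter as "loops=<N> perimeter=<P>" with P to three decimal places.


Straddling triangles (10 of 20):
  (v0,v1,v7) [++-] → (0.462831, 1.03257, -0.459)–(-0.462831, 1.03257, -0.459)  len=0.9257
  (v0,v7,v10) [+--] → (-0.462831, 1.03257, -0.459)–(-1.0302, 0.465199, -0.459)  len=0.8024
  (v0,v10,v11) [+-+] → (-1.0302, 0.465199, -0.459)–(-1.2079, 0, -0.459)  len=0.4980
  (v11,v10,v2) [+-+] → (-1.2079, 0, -0.459)–(-1.0302, -0.465199, -0.459)  len=0.4980
  (v7,v1,v8) [-+-] → (0.462831, 1.03257, -0.459)–(1.0302, 0.465199, -0.459)  len=0.8024
  (v3,v2,v6) [++-] → (-0.462831, -1.03257, -0.459)–(0.462831, -1.03257, -0.459)  len=0.9257
  (v3,v6,v8) [+--] → (0.462831, -1.03257, -0.459)–(1.0302, -0.465199, -0.459)  len=0.8024
  (v3,v8,v9) [+-+] → (1.0302, -0.465199, -0.459)–(1.2079, 0, -0.459)  len=0.4980
  (v6,v2,v10) [-+-] → (-0.462831, -1.03257, -0.459)–(-1.0302, -0.465199, -0.459)  len=0.8024
  (v9,v8,v1) [+-+] → (1.2079, 0, -0.459)–(1.0302, 0.465199, -0.459)  len=0.4980

Chained into 1 loop(s):
  loop 1: 10 segments, perimeter = 7.0528
Total perimeter = 7.053

loops=1 perimeter=7.053


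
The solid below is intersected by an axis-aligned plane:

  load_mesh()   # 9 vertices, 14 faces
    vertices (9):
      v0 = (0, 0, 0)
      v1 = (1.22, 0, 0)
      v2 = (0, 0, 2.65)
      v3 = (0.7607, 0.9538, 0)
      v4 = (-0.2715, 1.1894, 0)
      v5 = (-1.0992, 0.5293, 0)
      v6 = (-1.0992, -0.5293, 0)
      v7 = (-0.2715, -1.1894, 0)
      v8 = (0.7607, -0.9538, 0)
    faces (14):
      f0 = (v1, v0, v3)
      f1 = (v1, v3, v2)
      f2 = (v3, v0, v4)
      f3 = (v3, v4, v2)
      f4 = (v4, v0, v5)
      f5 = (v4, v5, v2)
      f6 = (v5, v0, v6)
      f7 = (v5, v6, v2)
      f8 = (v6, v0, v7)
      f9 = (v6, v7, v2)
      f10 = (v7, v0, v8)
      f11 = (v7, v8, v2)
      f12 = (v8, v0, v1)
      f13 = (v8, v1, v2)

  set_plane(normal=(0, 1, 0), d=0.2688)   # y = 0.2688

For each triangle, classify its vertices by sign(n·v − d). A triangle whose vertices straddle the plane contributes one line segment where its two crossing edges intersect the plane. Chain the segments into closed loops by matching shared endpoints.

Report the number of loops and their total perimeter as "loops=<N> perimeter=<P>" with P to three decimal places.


Straddling triangles (8 of 14):
  (v1,v0,v3) [--+] → (0.214381, 0.2688, 0)–(1.09056, 0.2688, 0)  len=0.8762
  (v1,v3,v2) [-+-] → (1.09056, 0.2688, 0)–(0.214381, 0.2688, 1.90318)  len=2.0952
  (v3,v0,v4) [+-+] → (0.214381, 0.2688, 0)–(-0.061358, 0.2688, 0)  len=0.2757
  (v3,v4,v2) [++-] → (-0.061358, 0.2688, 2.05111)–(0.214381, 0.2688, 1.90318)  len=0.3129
  (v4,v0,v5) [+-+] → (-0.061358, 0.2688, 0)–(-0.558218, 0.2688, 0)  len=0.4969
  (v4,v5,v2) [++-] → (-0.558218, 0.2688, 1.30422)–(-0.061358, 0.2688, 2.05111)  len=0.8971
  (v5,v0,v6) [+--] → (-0.558218, 0.2688, 0)–(-1.0992, 0.2688, 0)  len=0.5410
  (v5,v6,v2) [+--] → (-1.0992, 0.2688, 0)–(-0.558218, 0.2688, 1.30422)  len=1.4120

Chained into 1 loop(s):
  loop 1: 8 segments, perimeter = 6.9069
Total perimeter = 6.907

loops=1 perimeter=6.907


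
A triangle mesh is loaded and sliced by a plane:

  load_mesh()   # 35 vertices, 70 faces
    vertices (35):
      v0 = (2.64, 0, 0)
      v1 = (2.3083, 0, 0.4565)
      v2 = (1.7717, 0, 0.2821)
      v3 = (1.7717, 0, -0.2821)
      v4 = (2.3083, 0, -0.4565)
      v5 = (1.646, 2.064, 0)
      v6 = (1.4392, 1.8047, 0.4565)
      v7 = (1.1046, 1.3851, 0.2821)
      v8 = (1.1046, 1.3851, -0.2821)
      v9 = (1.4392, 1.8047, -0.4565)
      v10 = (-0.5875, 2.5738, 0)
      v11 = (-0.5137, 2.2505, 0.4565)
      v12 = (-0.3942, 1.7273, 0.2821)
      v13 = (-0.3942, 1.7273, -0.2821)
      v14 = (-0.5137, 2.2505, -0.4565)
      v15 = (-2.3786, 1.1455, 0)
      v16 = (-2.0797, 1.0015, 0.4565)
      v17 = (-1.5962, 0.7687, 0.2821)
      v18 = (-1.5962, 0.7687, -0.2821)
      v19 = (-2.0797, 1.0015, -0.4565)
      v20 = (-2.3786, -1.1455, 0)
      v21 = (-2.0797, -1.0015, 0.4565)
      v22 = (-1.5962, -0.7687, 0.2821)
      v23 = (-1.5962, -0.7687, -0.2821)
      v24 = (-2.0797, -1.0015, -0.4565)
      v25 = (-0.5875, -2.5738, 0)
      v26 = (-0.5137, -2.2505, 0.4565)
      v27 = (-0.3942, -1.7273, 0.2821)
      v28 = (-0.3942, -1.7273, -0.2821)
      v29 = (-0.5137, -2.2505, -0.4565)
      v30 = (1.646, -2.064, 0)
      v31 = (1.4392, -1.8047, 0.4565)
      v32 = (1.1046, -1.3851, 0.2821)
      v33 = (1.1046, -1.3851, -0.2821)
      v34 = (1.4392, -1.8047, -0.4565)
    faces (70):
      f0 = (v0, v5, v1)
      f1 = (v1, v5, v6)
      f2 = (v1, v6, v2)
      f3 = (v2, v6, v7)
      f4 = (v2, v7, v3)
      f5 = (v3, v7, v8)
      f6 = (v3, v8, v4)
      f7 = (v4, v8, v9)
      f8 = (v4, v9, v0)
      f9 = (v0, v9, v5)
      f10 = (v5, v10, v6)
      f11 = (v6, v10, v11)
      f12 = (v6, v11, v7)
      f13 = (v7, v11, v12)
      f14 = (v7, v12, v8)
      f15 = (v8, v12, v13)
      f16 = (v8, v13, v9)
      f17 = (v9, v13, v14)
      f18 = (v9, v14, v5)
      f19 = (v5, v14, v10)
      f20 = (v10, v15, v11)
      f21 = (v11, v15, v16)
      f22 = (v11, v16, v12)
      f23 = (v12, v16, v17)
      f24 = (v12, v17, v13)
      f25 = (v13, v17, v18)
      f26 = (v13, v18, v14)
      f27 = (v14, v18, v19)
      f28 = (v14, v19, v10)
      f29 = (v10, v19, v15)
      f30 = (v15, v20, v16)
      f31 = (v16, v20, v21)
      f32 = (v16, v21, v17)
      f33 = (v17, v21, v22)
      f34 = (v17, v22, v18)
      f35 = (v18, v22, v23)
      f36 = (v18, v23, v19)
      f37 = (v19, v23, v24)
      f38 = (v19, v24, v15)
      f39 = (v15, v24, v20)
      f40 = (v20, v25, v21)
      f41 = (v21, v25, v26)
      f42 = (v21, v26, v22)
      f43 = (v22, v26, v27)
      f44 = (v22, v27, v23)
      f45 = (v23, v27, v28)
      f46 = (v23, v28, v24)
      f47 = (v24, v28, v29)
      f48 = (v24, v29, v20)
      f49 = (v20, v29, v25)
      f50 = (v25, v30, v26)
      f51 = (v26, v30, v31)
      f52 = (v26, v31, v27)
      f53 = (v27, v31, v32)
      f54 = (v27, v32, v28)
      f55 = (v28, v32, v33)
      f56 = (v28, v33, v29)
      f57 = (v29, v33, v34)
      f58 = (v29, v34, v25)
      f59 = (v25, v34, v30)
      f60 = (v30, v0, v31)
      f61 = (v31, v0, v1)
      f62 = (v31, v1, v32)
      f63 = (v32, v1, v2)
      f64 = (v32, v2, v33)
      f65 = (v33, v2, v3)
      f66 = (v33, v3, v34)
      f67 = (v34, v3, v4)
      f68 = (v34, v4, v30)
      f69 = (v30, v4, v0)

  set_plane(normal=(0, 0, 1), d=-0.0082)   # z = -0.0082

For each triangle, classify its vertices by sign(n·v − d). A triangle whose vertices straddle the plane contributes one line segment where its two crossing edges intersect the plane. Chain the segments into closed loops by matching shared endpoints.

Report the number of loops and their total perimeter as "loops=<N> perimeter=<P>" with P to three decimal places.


Straddling triangles (28 of 70):
  (v2,v7,v3) [++-] → (1.44785, 0.672419, -0.0082)–(1.7717, 0, -0.0082)  len=0.7463
  (v3,v7,v8) [-+-] → (1.44785, 0.672419, -0.0082)–(1.1046, 1.3851, -0.0082)  len=0.7910
  (v4,v9,v0) [--+] → (2.61843, 0.0324174, -0.0082)–(2.63404, 0, -0.0082)  len=0.0360
  (v0,v9,v5) [+-+] → (2.61843, 0.0324174, -0.0082)–(1.64229, 2.05934, -0.0082)  len=2.2497
  (v7,v12,v8) [++-] → (0.376983, 1.55123, -0.0082)–(1.1046, 1.3851, -0.0082)  len=0.7463
  (v8,v12,v13) [-+-] → (0.376983, 1.55123, -0.0082)–(-0.3942, 1.7273, -0.0082)  len=0.7910
  (v9,v14,v5) [--+] → (1.60721, 2.06735, -0.0082)–(1.64229, 2.05934, -0.0082)  len=0.0360
  (v5,v14,v10) [+-+] → (1.60721, 2.06735, -0.0082)–(-0.586174, 2.56799, -0.0082)  len=2.2498
  (v12,v17,v13) [++-] → (-0.97773, 1.26193, -0.0082)–(-0.3942, 1.7273, -0.0082)  len=0.7464
  (v13,v17,v18) [-+-] → (-0.97773, 1.26193, -0.0082)–(-1.5962, 0.7687, -0.0082)  len=0.7911
  (v14,v19,v10) [--+] → (-0.614304, 2.54556, -0.0082)–(-0.586174, 2.56799, -0.0082)  len=0.0360
  (v10,v19,v15) [+-+] → (-0.614304, 2.54556, -0.0082)–(-2.37323, 1.14291, -0.0082)  len=2.2497
  (v17,v22,v18) [++-] → (-1.5962, 0.0223443, -0.0082)–(-1.5962, 0.7687, -0.0082)  len=0.7464
  (v18,v22,v23) [-+-] → (-1.5962, 0.0223443, -0.0082)–(-1.5962, -0.7687, -0.0082)  len=0.7910
  (v19,v24,v15) [--+] → (-2.37323, 1.10693, -0.0082)–(-2.37323, 1.14291, -0.0082)  len=0.0360
  (v15,v24,v20) [+-+] → (-2.37323, 1.10693, -0.0082)–(-2.37323, -1.14291, -0.0082)  len=2.2498
  (v22,v27,v23) [++-] → (-1.01267, -1.23407, -0.0082)–(-1.5962, -0.7687, -0.0082)  len=0.7464
  (v23,v27,v28) [-+-] → (-1.01267, -1.23407, -0.0082)–(-0.3942, -1.7273, -0.0082)  len=0.7911
  (v24,v29,v20) [--+] → (-2.3451, -1.16535, -0.0082)–(-2.37323, -1.14291, -0.0082)  len=0.0360
  (v20,v29,v25) [+-+] → (-2.3451, -1.16535, -0.0082)–(-0.586174, -2.56799, -0.0082)  len=2.2497
  (v27,v32,v28) [++-] → (0.333417, -1.56117, -0.0082)–(-0.3942, -1.7273, -0.0082)  len=0.7463
  (v28,v32,v33) [-+-] → (0.333417, -1.56117, -0.0082)–(1.1046, -1.3851, -0.0082)  len=0.7910
  (v29,v34,v25) [--+] → (-0.551095, -2.55998, -0.0082)–(-0.586174, -2.56799, -0.0082)  len=0.0360
  (v25,v34,v30) [+-+] → (-0.551095, -2.55998, -0.0082)–(1.64229, -2.05934, -0.0082)  len=2.2498
  (v32,v2,v33) [++-] → (1.42845, -0.712681, -0.0082)–(1.1046, -1.3851, -0.0082)  len=0.7463
  (v33,v2,v3) [-+-] → (1.42845, -0.712681, -0.0082)–(1.7717, 0, -0.0082)  len=0.7910
  (v34,v4,v30) [--+] → (1.6579, -2.02692, -0.0082)–(1.64229, -2.05934, -0.0082)  len=0.0360
  (v30,v4,v0) [+-+] → (1.6579, -2.02692, -0.0082)–(2.63404, 0, -0.0082)  len=2.2497

Chained into 2 loop(s):
  loop 1: 14 segments, perimeter = 10.7618
  loop 2: 14 segments, perimeter = 16.0002
Total perimeter = 26.762

loops=2 perimeter=26.762


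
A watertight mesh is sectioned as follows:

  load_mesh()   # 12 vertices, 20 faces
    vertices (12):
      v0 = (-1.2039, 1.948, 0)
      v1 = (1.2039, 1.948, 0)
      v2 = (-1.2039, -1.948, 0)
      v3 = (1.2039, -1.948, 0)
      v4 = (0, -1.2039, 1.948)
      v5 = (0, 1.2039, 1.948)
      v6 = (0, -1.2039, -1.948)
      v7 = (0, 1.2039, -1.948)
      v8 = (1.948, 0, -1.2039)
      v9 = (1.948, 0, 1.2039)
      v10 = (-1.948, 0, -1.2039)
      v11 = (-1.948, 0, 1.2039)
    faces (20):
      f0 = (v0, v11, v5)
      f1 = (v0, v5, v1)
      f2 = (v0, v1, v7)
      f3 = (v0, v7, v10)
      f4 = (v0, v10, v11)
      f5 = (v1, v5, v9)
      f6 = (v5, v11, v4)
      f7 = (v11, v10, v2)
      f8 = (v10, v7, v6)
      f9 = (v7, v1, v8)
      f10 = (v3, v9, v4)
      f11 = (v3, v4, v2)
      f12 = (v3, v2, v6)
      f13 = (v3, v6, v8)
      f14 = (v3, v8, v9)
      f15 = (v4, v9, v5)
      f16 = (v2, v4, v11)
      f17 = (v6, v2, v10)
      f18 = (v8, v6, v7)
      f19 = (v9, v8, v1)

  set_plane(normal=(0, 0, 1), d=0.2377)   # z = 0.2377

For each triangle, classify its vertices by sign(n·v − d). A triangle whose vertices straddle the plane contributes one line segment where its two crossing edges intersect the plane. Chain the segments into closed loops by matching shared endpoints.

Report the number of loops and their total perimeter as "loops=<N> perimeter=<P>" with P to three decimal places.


loops=1 perimeter=12.584

Straddling triangles (10 of 20):
  (v0,v11,v5) [-++] → (-1.35082, 1.56338, 0.2377)–(-1.057, 1.8572, 0.2377)  len=0.4155
  (v0,v5,v1) [-+-] → (-1.057, 1.8572, 0.2377)–(1.057, 1.8572, 0.2377)  len=2.1140
  (v0,v10,v11) [--+] → (-1.948, 0, 0.2377)–(-1.35082, 1.56338, 0.2377)  len=1.6736
  (v1,v5,v9) [-++] → (1.057, 1.8572, 0.2377)–(1.35082, 1.56338, 0.2377)  len=0.4155
  (v11,v10,v2) [+--] → (-1.948, 0, 0.2377)–(-1.35082, -1.56338, 0.2377)  len=1.6736
  (v3,v9,v4) [-++] → (1.35082, -1.56338, 0.2377)–(1.057, -1.8572, 0.2377)  len=0.4155
  (v3,v4,v2) [-+-] → (1.057, -1.8572, 0.2377)–(-1.057, -1.8572, 0.2377)  len=2.1140
  (v3,v8,v9) [--+] → (1.948, 0, 0.2377)–(1.35082, -1.56338, 0.2377)  len=1.6736
  (v2,v4,v11) [-++] → (-1.057, -1.8572, 0.2377)–(-1.35082, -1.56338, 0.2377)  len=0.4155
  (v9,v8,v1) [+--] → (1.948, 0, 0.2377)–(1.35082, 1.56338, 0.2377)  len=1.6736

Chained into 1 loop(s):
  loop 1: 10 segments, perimeter = 12.5843
Total perimeter = 12.584


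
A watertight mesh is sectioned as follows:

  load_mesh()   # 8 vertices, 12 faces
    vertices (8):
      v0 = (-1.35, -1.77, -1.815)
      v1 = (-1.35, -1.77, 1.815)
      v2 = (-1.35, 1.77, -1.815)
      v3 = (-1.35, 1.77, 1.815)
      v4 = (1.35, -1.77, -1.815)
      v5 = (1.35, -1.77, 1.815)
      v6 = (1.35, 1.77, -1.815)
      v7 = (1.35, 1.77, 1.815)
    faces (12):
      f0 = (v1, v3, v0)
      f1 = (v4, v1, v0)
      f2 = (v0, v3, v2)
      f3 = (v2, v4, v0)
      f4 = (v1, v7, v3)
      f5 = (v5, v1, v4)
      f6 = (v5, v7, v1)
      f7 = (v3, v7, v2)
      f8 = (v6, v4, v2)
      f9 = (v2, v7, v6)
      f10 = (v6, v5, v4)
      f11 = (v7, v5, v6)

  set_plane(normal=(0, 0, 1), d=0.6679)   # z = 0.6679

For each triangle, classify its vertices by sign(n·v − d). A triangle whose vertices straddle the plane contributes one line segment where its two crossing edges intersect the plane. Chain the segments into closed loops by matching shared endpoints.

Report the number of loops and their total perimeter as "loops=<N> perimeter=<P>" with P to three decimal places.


Straddling triangles (8 of 12):
  (v1,v3,v0) [++-] → (-1.35, 0.65134, 0.6679)–(-1.35, -1.77, 0.6679)  len=2.4213
  (v4,v1,v0) [-+-] → (-0.496785, -1.77, 0.6679)–(-1.35, -1.77, 0.6679)  len=0.8532
  (v0,v3,v2) [-+-] → (-1.35, 0.65134, 0.6679)–(-1.35, 1.77, 0.6679)  len=1.1187
  (v5,v1,v4) [++-] → (-0.496785, -1.77, 0.6679)–(1.35, -1.77, 0.6679)  len=1.8468
  (v3,v7,v2) [++-] → (0.496785, 1.77, 0.6679)–(-1.35, 1.77, 0.6679)  len=1.8468
  (v2,v7,v6) [-+-] → (0.496785, 1.77, 0.6679)–(1.35, 1.77, 0.6679)  len=0.8532
  (v6,v5,v4) [-+-] → (1.35, -0.65134, 0.6679)–(1.35, -1.77, 0.6679)  len=1.1187
  (v7,v5,v6) [++-] → (1.35, -0.65134, 0.6679)–(1.35, 1.77, 0.6679)  len=2.4213

Chained into 1 loop(s):
  loop 1: 8 segments, perimeter = 12.4800
Total perimeter = 12.480

loops=1 perimeter=12.480


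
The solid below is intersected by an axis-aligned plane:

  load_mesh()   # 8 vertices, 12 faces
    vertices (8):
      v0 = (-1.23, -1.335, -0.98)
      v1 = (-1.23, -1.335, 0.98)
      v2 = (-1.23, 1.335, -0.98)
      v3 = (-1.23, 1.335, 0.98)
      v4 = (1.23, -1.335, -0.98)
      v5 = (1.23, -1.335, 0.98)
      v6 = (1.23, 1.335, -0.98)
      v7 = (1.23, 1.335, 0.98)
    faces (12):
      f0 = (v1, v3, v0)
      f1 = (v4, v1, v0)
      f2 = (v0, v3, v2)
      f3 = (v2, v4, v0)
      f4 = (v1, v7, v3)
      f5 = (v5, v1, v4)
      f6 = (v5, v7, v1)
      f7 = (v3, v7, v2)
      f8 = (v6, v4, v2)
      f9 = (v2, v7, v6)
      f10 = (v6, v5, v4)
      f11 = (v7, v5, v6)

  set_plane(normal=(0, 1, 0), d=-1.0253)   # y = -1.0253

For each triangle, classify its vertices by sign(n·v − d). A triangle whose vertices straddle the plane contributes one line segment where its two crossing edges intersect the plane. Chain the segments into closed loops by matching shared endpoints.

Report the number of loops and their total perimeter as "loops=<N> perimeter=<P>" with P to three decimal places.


Straddling triangles (8 of 12):
  (v1,v3,v0) [-+-] → (-1.23, -1.0253, 0.98)–(-1.23, -1.0253, -0.752655)  len=1.7327
  (v0,v3,v2) [-++] → (-1.23, -1.0253, -0.752655)–(-1.23, -1.0253, -0.98)  len=0.2273
  (v2,v4,v0) [+--] → (0.944658, -1.0253, -0.98)–(-1.23, -1.0253, -0.98)  len=2.1747
  (v1,v7,v3) [-++] → (-0.944658, -1.0253, 0.98)–(-1.23, -1.0253, 0.98)  len=0.2853
  (v5,v7,v1) [-+-] → (1.23, -1.0253, 0.98)–(-0.944658, -1.0253, 0.98)  len=2.1747
  (v6,v4,v2) [+-+] → (1.23, -1.0253, -0.98)–(0.944658, -1.0253, -0.98)  len=0.2853
  (v6,v5,v4) [+--] → (1.23, -1.0253, 0.752655)–(1.23, -1.0253, -0.98)  len=1.7327
  (v7,v5,v6) [+-+] → (1.23, -1.0253, 0.98)–(1.23, -1.0253, 0.752655)  len=0.2273

Chained into 1 loop(s):
  loop 1: 8 segments, perimeter = 8.8400
Total perimeter = 8.840

loops=1 perimeter=8.840


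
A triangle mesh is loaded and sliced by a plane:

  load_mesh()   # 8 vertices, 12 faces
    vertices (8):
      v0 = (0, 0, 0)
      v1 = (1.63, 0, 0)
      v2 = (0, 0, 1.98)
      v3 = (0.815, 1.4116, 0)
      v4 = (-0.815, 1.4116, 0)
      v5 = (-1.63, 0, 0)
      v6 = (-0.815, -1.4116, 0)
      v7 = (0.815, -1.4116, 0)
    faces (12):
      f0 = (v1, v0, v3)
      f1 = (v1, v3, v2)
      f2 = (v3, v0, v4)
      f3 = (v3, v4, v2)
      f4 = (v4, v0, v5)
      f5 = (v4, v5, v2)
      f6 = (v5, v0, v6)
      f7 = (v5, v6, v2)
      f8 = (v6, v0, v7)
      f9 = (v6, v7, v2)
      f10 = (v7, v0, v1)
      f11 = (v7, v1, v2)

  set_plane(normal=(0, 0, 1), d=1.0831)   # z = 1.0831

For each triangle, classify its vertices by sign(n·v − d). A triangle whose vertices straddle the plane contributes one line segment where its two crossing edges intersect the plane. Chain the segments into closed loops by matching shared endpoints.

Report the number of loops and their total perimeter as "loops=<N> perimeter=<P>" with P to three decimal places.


Straddling triangles (6 of 12):
  (v1,v3,v2) [--+] → (0.369179, 0.639426, 1.0831)–(0.738357, 0, 1.0831)  len=0.7383
  (v3,v4,v2) [--+] → (-0.369179, 0.639426, 1.0831)–(0.369179, 0.639426, 1.0831)  len=0.7384
  (v4,v5,v2) [--+] → (-0.738357, 0, 1.0831)–(-0.369179, 0.639426, 1.0831)  len=0.7383
  (v5,v6,v2) [--+] → (-0.369179, -0.639426, 1.0831)–(-0.738357, 0, 1.0831)  len=0.7383
  (v6,v7,v2) [--+] → (0.369179, -0.639426, 1.0831)–(-0.369179, -0.639426, 1.0831)  len=0.7384
  (v7,v1,v2) [--+] → (0.738357, 0, 1.0831)–(0.369179, -0.639426, 1.0831)  len=0.7383

Chained into 1 loop(s):
  loop 1: 6 segments, perimeter = 4.4301
Total perimeter = 4.430

loops=1 perimeter=4.430


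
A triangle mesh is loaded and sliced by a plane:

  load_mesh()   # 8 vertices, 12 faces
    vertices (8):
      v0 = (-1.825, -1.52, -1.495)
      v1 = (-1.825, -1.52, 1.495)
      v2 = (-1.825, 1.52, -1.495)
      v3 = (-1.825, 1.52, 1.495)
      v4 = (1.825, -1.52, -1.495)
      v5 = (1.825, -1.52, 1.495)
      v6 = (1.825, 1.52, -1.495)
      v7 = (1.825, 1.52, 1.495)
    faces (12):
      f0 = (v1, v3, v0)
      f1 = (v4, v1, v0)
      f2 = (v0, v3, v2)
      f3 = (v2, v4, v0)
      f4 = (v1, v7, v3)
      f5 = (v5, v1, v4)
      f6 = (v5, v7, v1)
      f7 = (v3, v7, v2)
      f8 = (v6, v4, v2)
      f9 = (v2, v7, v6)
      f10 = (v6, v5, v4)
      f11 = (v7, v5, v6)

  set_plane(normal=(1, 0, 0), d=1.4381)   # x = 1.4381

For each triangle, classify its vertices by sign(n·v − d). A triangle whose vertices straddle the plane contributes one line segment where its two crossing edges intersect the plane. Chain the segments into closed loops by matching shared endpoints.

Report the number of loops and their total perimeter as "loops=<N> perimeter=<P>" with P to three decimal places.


Straddling triangles (8 of 12):
  (v4,v1,v0) [+--] → (1.4381, -1.52, -1.17806)–(1.4381, -1.52, -1.495)  len=0.3169
  (v2,v4,v0) [-+-] → (1.4381, -1.19776, -1.495)–(1.4381, -1.52, -1.495)  len=0.3222
  (v1,v7,v3) [-+-] → (1.4381, 1.19776, 1.495)–(1.4381, 1.52, 1.495)  len=0.3222
  (v5,v1,v4) [+-+] → (1.4381, -1.52, 1.495)–(1.4381, -1.52, -1.17806)  len=2.6731
  (v5,v7,v1) [++-] → (1.4381, 1.19776, 1.495)–(1.4381, -1.52, 1.495)  len=2.7178
  (v3,v7,v2) [-+-] → (1.4381, 1.52, 1.495)–(1.4381, 1.52, 1.17806)  len=0.3169
  (v6,v4,v2) [++-] → (1.4381, -1.19776, -1.495)–(1.4381, 1.52, -1.495)  len=2.7178
  (v2,v7,v6) [-++] → (1.4381, 1.52, 1.17806)–(1.4381, 1.52, -1.495)  len=2.6731

Chained into 1 loop(s):
  loop 1: 8 segments, perimeter = 12.0600
Total perimeter = 12.060

loops=1 perimeter=12.060


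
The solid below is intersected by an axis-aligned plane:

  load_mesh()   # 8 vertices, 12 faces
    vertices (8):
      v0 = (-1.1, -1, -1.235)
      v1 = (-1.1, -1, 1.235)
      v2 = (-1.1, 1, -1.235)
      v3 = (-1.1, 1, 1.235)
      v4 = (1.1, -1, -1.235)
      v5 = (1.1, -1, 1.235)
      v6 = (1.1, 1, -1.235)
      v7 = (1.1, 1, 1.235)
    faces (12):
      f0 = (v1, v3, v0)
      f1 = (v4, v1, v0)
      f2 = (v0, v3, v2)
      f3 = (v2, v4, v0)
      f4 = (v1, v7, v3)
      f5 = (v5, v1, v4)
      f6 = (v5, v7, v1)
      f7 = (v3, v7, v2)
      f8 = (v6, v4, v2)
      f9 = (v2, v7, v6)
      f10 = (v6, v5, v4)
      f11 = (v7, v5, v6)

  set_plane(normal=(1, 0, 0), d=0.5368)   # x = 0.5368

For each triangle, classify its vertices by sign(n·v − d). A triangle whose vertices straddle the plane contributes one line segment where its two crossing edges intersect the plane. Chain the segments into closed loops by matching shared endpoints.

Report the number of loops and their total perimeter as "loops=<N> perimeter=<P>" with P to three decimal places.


loops=1 perimeter=8.940

Straddling triangles (8 of 12):
  (v4,v1,v0) [+--] → (0.5368, -1, -0.60268)–(0.5368, -1, -1.235)  len=0.6323
  (v2,v4,v0) [-+-] → (0.5368, -0.488, -1.235)–(0.5368, -1, -1.235)  len=0.5120
  (v1,v7,v3) [-+-] → (0.5368, 0.488, 1.235)–(0.5368, 1, 1.235)  len=0.5120
  (v5,v1,v4) [+-+] → (0.5368, -1, 1.235)–(0.5368, -1, -0.60268)  len=1.8377
  (v5,v7,v1) [++-] → (0.5368, 0.488, 1.235)–(0.5368, -1, 1.235)  len=1.4880
  (v3,v7,v2) [-+-] → (0.5368, 1, 1.235)–(0.5368, 1, 0.60268)  len=0.6323
  (v6,v4,v2) [++-] → (0.5368, -0.488, -1.235)–(0.5368, 1, -1.235)  len=1.4880
  (v2,v7,v6) [-++] → (0.5368, 1, 0.60268)–(0.5368, 1, -1.235)  len=1.8377

Chained into 1 loop(s):
  loop 1: 8 segments, perimeter = 8.9400
Total perimeter = 8.940


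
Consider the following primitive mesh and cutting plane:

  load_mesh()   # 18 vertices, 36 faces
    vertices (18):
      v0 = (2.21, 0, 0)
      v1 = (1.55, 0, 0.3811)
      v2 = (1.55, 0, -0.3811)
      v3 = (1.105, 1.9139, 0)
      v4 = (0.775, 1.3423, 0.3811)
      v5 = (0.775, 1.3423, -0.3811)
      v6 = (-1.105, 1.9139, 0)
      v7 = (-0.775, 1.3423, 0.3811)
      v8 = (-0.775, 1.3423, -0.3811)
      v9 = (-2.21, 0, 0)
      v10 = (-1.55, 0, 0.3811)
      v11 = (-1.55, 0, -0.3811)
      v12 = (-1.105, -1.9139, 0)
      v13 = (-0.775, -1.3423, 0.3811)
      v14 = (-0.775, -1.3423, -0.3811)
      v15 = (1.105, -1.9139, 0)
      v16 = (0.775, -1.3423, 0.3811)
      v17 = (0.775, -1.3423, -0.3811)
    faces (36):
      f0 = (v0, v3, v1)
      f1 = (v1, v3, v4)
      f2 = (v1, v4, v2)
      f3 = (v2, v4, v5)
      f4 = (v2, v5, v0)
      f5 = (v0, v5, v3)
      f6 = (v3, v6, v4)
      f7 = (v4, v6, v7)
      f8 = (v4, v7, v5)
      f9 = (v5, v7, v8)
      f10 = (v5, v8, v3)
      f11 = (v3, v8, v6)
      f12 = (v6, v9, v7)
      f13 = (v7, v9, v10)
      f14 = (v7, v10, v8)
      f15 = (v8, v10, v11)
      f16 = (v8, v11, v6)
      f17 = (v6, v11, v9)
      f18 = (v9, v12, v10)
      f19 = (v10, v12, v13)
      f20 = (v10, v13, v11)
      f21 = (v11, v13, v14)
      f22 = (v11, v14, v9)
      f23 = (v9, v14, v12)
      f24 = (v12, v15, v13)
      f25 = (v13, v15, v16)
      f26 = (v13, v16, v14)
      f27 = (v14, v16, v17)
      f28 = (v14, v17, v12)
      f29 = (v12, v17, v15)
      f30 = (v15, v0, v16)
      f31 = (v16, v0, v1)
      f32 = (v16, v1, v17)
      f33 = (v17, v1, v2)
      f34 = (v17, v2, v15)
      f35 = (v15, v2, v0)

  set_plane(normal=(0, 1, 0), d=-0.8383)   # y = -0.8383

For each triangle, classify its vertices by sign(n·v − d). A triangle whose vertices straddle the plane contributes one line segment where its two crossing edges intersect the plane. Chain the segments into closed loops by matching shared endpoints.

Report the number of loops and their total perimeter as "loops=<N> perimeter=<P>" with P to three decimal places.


loops=2 perimeter=4.573

Straddling triangles (12 of 36):
  (v9,v12,v10) [+-+] → (-1.726, -0.8383, 0)–(-1.35509, -0.8383, 0.214176)  len=0.4283
  (v10,v12,v13) [+--] → (-1.35509, -0.8383, 0.214176)–(-1.06599, -0.8383, 0.3811)  len=0.3338
  (v10,v13,v11) [+-+] → (-1.06599, -0.8383, 0.3811)–(-1.06599, -0.8383, 0.094913)  len=0.2862
  (v11,v13,v14) [+--] → (-1.06599, -0.8383, 0.094913)–(-1.06599, -0.8383, -0.3811)  len=0.4760
  (v11,v14,v9) [+-+] → (-1.06599, -0.8383, -0.3811)–(-1.31381, -0.8383, -0.238007)  len=0.2862
  (v9,v14,v12) [+--] → (-1.31381, -0.8383, -0.238007)–(-1.726, -0.8383, 0)  len=0.4760
  (v15,v0,v16) [-+-] → (1.726, -0.8383, 0)–(1.31381, -0.8383, 0.238007)  len=0.4760
  (v16,v0,v1) [-++] → (1.31381, -0.8383, 0.238007)–(1.06599, -0.8383, 0.3811)  len=0.2862
  (v16,v1,v17) [-+-] → (1.06599, -0.8383, 0.3811)–(1.06599, -0.8383, -0.094913)  len=0.4760
  (v17,v1,v2) [-++] → (1.06599, -0.8383, -0.094913)–(1.06599, -0.8383, -0.3811)  len=0.2862
  (v17,v2,v15) [-+-] → (1.06599, -0.8383, -0.3811)–(1.35509, -0.8383, -0.214176)  len=0.3338
  (v15,v2,v0) [-++] → (1.35509, -0.8383, -0.214176)–(1.726, -0.8383, 0)  len=0.4283

Chained into 2 loop(s):
  loop 1: 6 segments, perimeter = 2.2865
  loop 2: 6 segments, perimeter = 2.2865
Total perimeter = 4.573


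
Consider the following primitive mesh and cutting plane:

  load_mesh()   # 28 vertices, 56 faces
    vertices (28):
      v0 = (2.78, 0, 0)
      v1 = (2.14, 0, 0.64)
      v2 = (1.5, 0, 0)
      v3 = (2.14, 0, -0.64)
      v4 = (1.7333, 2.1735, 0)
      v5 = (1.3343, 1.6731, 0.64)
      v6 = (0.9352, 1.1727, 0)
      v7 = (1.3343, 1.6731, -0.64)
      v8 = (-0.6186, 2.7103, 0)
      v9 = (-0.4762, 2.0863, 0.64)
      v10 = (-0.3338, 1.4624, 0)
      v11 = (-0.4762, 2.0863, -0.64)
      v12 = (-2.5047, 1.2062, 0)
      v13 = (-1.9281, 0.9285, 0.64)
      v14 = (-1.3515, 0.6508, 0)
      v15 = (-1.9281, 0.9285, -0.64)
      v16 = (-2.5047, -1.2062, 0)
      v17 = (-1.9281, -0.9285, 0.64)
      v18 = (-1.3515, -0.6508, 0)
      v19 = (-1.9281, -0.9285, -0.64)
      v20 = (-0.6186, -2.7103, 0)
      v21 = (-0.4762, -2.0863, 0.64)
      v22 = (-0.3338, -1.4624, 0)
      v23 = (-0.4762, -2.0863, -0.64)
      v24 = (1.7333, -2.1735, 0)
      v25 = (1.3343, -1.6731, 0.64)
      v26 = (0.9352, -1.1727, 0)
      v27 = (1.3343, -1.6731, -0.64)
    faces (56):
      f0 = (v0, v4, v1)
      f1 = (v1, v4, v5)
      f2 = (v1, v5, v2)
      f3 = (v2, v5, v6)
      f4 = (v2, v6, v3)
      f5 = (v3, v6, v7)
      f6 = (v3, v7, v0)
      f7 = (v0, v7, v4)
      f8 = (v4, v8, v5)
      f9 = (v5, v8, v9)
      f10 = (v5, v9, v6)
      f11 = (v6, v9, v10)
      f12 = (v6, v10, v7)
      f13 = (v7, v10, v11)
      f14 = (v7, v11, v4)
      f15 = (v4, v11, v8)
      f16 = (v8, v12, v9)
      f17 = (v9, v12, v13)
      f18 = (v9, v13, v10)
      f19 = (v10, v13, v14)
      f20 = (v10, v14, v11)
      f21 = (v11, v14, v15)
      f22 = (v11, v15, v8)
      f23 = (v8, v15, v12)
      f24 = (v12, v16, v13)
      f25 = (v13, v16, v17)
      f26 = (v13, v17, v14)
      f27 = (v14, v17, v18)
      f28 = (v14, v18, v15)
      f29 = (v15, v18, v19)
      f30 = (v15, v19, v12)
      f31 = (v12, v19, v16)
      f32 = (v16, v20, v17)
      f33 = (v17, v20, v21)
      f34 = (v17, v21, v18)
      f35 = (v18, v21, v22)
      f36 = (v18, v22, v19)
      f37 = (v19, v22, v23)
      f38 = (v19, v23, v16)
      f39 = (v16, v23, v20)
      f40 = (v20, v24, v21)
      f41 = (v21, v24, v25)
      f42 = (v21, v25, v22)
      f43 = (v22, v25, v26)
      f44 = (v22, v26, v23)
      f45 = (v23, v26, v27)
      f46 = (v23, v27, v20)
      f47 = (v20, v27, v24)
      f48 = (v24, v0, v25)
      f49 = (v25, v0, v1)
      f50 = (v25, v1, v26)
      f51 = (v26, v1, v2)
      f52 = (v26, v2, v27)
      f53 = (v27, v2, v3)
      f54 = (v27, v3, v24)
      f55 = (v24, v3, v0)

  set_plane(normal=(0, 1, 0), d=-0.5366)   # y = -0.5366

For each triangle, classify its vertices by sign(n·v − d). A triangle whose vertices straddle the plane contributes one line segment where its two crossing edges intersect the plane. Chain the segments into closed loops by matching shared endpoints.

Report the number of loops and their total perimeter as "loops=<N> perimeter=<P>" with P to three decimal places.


Straddling triangles (16 of 56):
  (v12,v16,v13) [+-+] → (-2.5047, -0.5366, 0)–(-2.32384, -0.5366, 0.200751)  len=0.2702
  (v13,v16,v17) [+--] → (-2.32384, -0.5366, 0.200751)–(-1.9281, -0.5366, 0.64)  len=0.5912
  (v13,v17,v14) [+-+] → (-1.9281, -0.5366, 0.64)–(-1.78502, -0.5366, 0.481185)  len=0.2138
  (v14,v17,v18) [+--] → (-1.78502, -0.5366, 0.481185)–(-1.3515, -0.5366, 0)  len=0.6477
  (v14,v18,v15) [+-+] → (-1.3515, -0.5366, 0)–(-1.39319, -0.5366, -0.0462787)  len=0.0623
  (v15,v18,v19) [+--] → (-1.39319, -0.5366, -0.0462787)–(-1.9281, -0.5366, -0.64)  len=0.7991
  (v15,v19,v12) [+-+] → (-1.9281, -0.5366, -0.64)–(-2.03396, -0.5366, -0.522505)  len=0.1581
  (v12,v19,v16) [+--] → (-2.03396, -0.5366, -0.522505)–(-2.5047, -0.5366, 0)  len=0.7033
  (v24,v0,v25) [-+-] → (2.52159, -0.5366, 0)–(2.31633, -0.5366, 0.205262)  len=0.2903
  (v25,v0,v1) [-++] → (2.31633, -0.5366, 0.205262)–(1.88159, -0.5366, 0.64)  len=0.6148
  (v25,v1,v26) [-+-] → (1.88159, -0.5366, 0.64)–(1.58871, -0.5366, 0.347151)  len=0.4142
  (v26,v1,v2) [-++] → (1.58871, -0.5366, 0.347151)–(1.24156, -0.5366, 0)  len=0.4909
  (v26,v2,v27) [-+-] → (1.24156, -0.5366, 0)–(1.44686, -0.5366, -0.205262)  len=0.2903
  (v27,v2,v3) [-++] → (1.44686, -0.5366, -0.205262)–(1.88159, -0.5366, -0.64)  len=0.6148
  (v27,v3,v24) [-+-] → (1.88159, -0.5366, -0.64)–(2.03959, -0.5366, -0.481995)  len=0.2234
  (v24,v3,v0) [-++] → (2.03959, -0.5366, -0.481995)–(2.52159, -0.5366, 0)  len=0.6816

Chained into 2 loop(s):
  loop 1: 8 segments, perimeter = 3.4457
  loop 2: 8 segments, perimeter = 3.6204
Total perimeter = 7.066

loops=2 perimeter=7.066
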